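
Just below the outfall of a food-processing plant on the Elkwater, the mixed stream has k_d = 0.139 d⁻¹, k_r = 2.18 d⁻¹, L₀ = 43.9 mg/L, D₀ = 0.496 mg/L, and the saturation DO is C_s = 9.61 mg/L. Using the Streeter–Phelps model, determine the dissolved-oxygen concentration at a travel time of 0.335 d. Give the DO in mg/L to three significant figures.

k_d L₀/(k_r−k_d) = 0.139×43.9/(2.18−0.139) = 6.102/2.041 = 2.990 mg/L.
e^(−k_d t) = e^(−0.139×0.3350) = 0.9545; e^(−k_r t) = e^(−2.18×0.3350) = 0.4818.
D = 2.990 × (0.9545 − 0.4818) + 0.496 × 0.4818 = 1.413 + 0.2390 = 1.652 mg/L.
DO = C_s − D = 9.61 − 1.652 = 7.958 mg/L.

DO ≈ 7.96 mg/L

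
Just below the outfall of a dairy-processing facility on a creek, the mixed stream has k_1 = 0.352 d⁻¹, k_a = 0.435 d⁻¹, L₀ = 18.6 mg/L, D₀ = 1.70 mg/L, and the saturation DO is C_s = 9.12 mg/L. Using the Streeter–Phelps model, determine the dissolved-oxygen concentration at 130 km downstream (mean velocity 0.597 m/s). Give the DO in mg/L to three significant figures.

Travel time t = x/v = 130 km / (0.597 m/s) = 130000 m / 0.597 m/s = 217800 s = 2.520 d.
k_1 L₀/(k_a−k_1) = 0.352×18.6/(0.435−0.352) = 6.547/0.08300 = 78.88 mg/L.
e^(−k_1 t) = e^(−0.352×2.520) = 0.4118; e^(−k_a t) = e^(−0.435×2.520) = 0.3341.
D = 78.88 × (0.4118 − 0.3341) + 1.70 × 0.3341 = 6.132 + 0.5680 = 6.700 mg/L.
DO = C_s − D = 9.12 − 6.700 = 2.420 mg/L.

DO ≈ 2.42 mg/L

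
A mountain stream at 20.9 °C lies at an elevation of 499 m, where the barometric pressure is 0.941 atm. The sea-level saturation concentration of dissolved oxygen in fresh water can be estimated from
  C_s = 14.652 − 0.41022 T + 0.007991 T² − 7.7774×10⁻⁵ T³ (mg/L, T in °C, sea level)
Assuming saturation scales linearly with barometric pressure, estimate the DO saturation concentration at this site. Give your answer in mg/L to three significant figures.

At sea level: C_s = 14.652 − 0.41022×20.9 + 0.007991×20.9² − 7.7774×10⁻⁵×20.9³ = 8.859 mg/L.
Pressure correction: C_s' = 8.859 × 0.941 = 8.336 mg/L.

C_s ≈ 8.34 mg/L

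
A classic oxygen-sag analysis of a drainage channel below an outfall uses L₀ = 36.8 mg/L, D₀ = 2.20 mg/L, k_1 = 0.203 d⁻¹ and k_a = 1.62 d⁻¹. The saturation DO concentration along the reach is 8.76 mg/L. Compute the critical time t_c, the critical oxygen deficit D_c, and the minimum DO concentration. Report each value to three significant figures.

t_c ≈ 1.08 d; D_c ≈ 3.70 mg/L; min DO ≈ 5.06 mg/L

t_c = [1/(k_a−k_1)] ln[(k_a/k_1)(1 − D₀(k_a−k_1)/(k_1 L₀))]
= [1/(1.62−0.203)] ln[(1.62/0.203)(1 − 2.20×1.417/(0.203×36.8))]
= (1/1.417) ln[7.980 × 0.5827] = 0.7057 × ln(4.650) = 0.7057 × 1.537 = 1.085 d.
D_c = (k_1/k_a) L₀ e^(−k_1 t_c) = (0.203/1.62) × 36.8 × e^(−0.203×1.085) = 0.1253 × 36.8 × 0.8024 = 3.700 mg/L.
Minimum DO = C_s − D_c = 8.76 − 3.700 = 5.060 mg/L.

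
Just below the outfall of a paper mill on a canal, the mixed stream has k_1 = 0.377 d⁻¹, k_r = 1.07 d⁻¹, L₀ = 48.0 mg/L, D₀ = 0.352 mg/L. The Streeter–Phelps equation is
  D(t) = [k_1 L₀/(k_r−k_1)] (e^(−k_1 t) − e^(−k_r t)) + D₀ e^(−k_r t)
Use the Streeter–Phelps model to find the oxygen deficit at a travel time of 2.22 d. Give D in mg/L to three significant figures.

k_1 L₀/(k_r−k_1) = 0.377×48.0/(1.07−0.377) = 18.10/0.6930 = 26.11 mg/L.
e^(−k_1 t) = e^(−0.377×2.220) = 0.4330; e^(−k_r t) = e^(−1.07×2.220) = 0.09298.
D = 26.11 × (0.4330 − 0.09298) + 0.352 × 0.09298 = 8.880 + 0.03273 = 8.912 mg/L.

D ≈ 8.91 mg/L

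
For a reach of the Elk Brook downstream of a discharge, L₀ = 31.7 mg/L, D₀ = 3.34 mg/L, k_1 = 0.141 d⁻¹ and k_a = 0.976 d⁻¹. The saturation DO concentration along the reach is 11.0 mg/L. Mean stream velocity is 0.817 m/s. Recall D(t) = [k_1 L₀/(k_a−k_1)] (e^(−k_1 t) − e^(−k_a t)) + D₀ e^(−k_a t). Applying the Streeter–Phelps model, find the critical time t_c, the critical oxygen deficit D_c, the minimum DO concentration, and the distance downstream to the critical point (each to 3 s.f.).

With k_a/k_1 = 6.922 and 1 − D₀(k_a−k_1)/(k_1 L₀) = 0.3760,
t_c = ln(6.922 × 0.3760) / (0.976 − 0.141) = ln(2.603) / 0.8350 = 0.9567/0.8350 = 1.146 d.
D_c = (k_1/k_a) L₀ e^(−k_1 t_c) = (0.141/0.976) × 31.7 × e^(−0.141×1.146) = 0.1445 × 31.7 × 0.8508 = 3.896 mg/L.
Minimum DO = C_s − D_c = 11.0 − 3.896 = 7.104 mg/L.
x_c = v t_c = 0.817 m/s × 1.146 d × 86400 s/d = 80870 m ≈ 80.9 km.

t_c ≈ 1.15 d; D_c ≈ 3.90 mg/L; min DO ≈ 7.10 mg/L; x_c ≈ 80.9 km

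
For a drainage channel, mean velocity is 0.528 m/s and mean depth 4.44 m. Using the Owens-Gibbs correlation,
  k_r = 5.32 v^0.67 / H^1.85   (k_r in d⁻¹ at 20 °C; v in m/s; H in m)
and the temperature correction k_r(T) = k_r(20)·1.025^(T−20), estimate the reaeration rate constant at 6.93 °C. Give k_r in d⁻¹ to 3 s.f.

k_r(20) = 5.32 × 0.528^0.67 / 4.44^1.85 = 5.32 × 0.6519 / 15.76 = 0.2200 d⁻¹.
k_r(6.93) = 0.2200 × 1.025^(6.93−20) = 0.2200 × 0.7242 = 0.1593 d⁻¹.

k_r ≈ 0.159 d⁻¹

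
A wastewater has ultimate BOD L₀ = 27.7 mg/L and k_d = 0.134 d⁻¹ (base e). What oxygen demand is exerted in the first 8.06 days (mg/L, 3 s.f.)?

y ≈ 18.3 mg/L

y_t = L₀(1 − e^(−k_d t)) = 27.7 × (1 − e^(−0.134×8.06))
= 27.7 × (1 − 0.3396) = 27.7 × 0.6604 = 18.29 mg/L.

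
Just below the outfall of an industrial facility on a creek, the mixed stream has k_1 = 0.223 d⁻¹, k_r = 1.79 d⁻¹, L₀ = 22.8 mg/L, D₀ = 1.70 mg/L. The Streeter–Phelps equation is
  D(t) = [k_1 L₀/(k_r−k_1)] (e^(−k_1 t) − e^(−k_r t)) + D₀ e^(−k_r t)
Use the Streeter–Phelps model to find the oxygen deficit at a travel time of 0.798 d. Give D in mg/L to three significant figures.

k_1 L₀/(k_r−k_1) = 0.223×22.8/(1.79−0.223) = 5.084/1.567 = 3.245 mg/L.
e^(−k_1 t) = e^(−0.223×0.7980) = 0.8370; e^(−k_r t) = e^(−1.79×0.7980) = 0.2397.
D = 3.245 × (0.8370 − 0.2397) + 1.70 × 0.2397 = 1.938 + 0.4075 = 2.345 mg/L.

D ≈ 2.35 mg/L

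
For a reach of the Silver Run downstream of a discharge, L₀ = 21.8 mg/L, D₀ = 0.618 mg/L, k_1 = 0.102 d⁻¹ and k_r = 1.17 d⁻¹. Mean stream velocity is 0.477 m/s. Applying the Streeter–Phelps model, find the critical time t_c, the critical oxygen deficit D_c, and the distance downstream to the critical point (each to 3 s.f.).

t_c = [1/(k_r−k_1)] ln[(k_r/k_1)(1 − D₀(k_r−k_1)/(k_1 L₀))]
= [1/(1.17−0.102)] ln[(1.17/0.102)(1 − 0.618×1.068/(0.102×21.8))]
= (1/1.068) ln[11.47 × 0.7032] = 0.9363 × ln(8.066) = 0.9363 × 2.088 = 1.955 d.
L(t_c) = L₀ e^(−k_1 t_c) = 21.8 × 0.8192 = 17.86 mg/L, and at the critical point k_r D_c = k_1 L, so D_c = (0.102/1.17) × 17.86 = 1.557 mg/L.
x_c = v t_c = 0.477 m/s × 1.955 d × 86400 s/d = 80560 m ≈ 80.6 km.

t_c ≈ 1.95 d; D_c ≈ 1.56 mg/L; x_c ≈ 80.6 km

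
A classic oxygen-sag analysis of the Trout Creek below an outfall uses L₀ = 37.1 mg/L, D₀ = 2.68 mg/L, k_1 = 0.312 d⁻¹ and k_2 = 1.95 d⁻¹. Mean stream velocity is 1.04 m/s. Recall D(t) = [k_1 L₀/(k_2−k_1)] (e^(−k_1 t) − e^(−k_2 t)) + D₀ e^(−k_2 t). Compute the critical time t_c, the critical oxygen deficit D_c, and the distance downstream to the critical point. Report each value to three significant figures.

At the critical point dD/dt = 0, so k_1 L₀ e^(−k_1 t) = k_2 D. Substituting D(t) from the Streeter–Phelps equation and solving for t gives
t_c = ln[(k_2/k_1)(1 − D₀(k_2−k_1)/(k_1 L₀))] / (k_2−k_1).
Here k_2−k_1 = 1.638 d⁻¹ and 1 − D₀(k_2−k_1)/(k_1 L₀) = 1 − 2.68×1.638/(0.312×37.1) = 0.6208, so
t_c = ln(6.250 × 0.6208) / 1.638 = 1.356 / 1.638 = 0.8277 d.
D_c = (k_1/k_2) L₀ e^(−k_1 t_c) = (0.312/1.95) × 37.1 × e^(−0.312×0.8277) = 0.1600 × 37.1 × 0.7724 = 4.585 mg/L.
x_c = v t_c = 1.04 m/s × 0.8277 d × 86400 s/d = 74370 m ≈ 74.4 km.

t_c ≈ 0.828 d; D_c ≈ 4.59 mg/L; x_c ≈ 74.4 km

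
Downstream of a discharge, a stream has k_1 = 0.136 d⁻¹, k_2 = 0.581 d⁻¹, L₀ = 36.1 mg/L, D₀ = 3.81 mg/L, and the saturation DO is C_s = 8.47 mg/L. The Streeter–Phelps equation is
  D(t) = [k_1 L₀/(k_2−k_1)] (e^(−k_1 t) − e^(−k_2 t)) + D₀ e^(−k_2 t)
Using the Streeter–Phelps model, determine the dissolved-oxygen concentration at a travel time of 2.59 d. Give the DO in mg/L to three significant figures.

k_1 L₀/(k_2−k_1) = 0.136×36.1/(0.581−0.136) = 4.910/0.4450 = 11.03 mg/L.
e^(−k_1 t) = e^(−0.136×2.590) = 0.7031; e^(−k_2 t) = e^(−0.581×2.590) = 0.2221.
D = 11.03 × (0.7031 − 0.2221) + 3.81 × 0.2221 = 5.307 + 0.8461 = 6.153 mg/L.
DO = C_s − D = 8.47 − 6.153 = 2.317 mg/L.

DO ≈ 2.32 mg/L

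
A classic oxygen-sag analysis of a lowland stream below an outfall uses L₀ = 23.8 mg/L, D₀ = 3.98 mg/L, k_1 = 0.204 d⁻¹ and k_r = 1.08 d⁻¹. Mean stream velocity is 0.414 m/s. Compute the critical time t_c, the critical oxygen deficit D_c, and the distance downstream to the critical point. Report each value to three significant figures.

At the critical point dD/dt = 0, so k_1 L₀ e^(−k_1 t) = k_r D. Substituting D(t) from the Streeter–Phelps equation and solving for t gives
t_c = ln[(k_r/k_1)(1 − D₀(k_r−k_1)/(k_1 L₀))] / (k_r−k_1).
Here k_r−k_1 = 0.8760 d⁻¹ and 1 − D₀(k_r−k_1)/(k_1 L₀) = 1 − 3.98×0.8760/(0.204×23.8) = 0.2819, so
t_c = ln(5.294 × 0.2819) / 0.8760 = 0.4004 / 0.8760 = 0.4571 d.
L(t_c) = L₀ e^(−k_1 t_c) = 23.8 × 0.9110 = 21.68 mg/L, and at the critical point k_r D_c = k_1 L, so D_c = (0.204/1.08) × 21.68 = 4.095 mg/L.
x_c = v t_c = 0.414 m/s × 0.4571 d × 86400 s/d = 16350 m ≈ 16.4 km.

t_c ≈ 0.457 d; D_c ≈ 4.10 mg/L; x_c ≈ 16.4 km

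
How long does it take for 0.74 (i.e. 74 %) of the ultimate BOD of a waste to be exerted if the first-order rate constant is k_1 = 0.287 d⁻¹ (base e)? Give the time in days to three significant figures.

t ≈ 4.69 d

y/L₀ = 1 − e^(−k_1 t) = 0.74 ⇒ e^(−k_1 t) = 0.260
t = −ln(0.260) / 0.287 = 1.347 / 0.287 = 4.694 d.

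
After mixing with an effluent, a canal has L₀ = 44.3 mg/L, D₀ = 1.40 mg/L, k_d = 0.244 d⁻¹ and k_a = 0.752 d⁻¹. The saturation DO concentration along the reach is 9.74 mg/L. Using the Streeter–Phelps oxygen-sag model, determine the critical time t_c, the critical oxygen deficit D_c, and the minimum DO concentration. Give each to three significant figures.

At the critical point dD/dt = 0, so k_d L₀ e^(−k_d t) = k_a D. Substituting D(t) from the Streeter–Phelps equation and solving for t gives
t_c = ln[(k_a/k_d)(1 − D₀(k_a−k_d)/(k_d L₀))] / (k_a−k_d).
Here k_a−k_d = 0.5080 d⁻¹ and 1 − D₀(k_a−k_d)/(k_d L₀) = 1 − 1.40×0.5080/(0.244×44.3) = 0.9342, so
t_c = ln(3.082 × 0.9342) / 0.5080 = 1.058 / 0.5080 = 2.082 d.
L(t_c) = L₀ e^(−k_d t_c) = 44.3 × 0.6017 = 26.66 mg/L, and at the critical point k_a D_c = k_d L, so D_c = (0.244/0.752) × 26.66 = 8.649 mg/L.
Minimum DO = C_s − D_c = 9.74 − 8.649 = 1.091 mg/L.

t_c ≈ 2.08 d; D_c ≈ 8.65 mg/L; min DO ≈ 1.09 mg/L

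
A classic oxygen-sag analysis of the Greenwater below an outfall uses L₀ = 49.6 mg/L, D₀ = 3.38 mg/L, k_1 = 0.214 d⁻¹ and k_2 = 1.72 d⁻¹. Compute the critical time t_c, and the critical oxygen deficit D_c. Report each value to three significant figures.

With k_2/k_1 = 8.037 and 1 − D₀(k_2−k_1)/(k_1 L₀) = 0.5204,
t_c = ln(8.037 × 0.5204) / (1.72 − 0.214) = ln(4.183) / 1.506 = 1.431/1.506 = 0.9502 d.
L(t_c) = L₀ e^(−k_1 t_c) = 49.6 × 0.8160 = 40.47 mg/L, and at the critical point k_2 D_c = k_1 L, so D_c = (0.214/1.72) × 40.47 = 5.036 mg/L.

t_c ≈ 0.950 d; D_c ≈ 5.04 mg/L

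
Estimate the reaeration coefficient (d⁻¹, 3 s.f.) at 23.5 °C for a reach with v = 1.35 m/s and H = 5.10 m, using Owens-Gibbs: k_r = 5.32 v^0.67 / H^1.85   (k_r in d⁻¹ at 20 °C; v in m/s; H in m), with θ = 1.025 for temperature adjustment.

k_r ≈ 0.348 d⁻¹

k_r(20) = 5.32 × 1.35^0.67 / 5.10^1.85 = 5.32 × 1.223 / 20.37 = 0.3193 d⁻¹.
k_r(23.5) = 0.3193 × 1.025^(23.5−20) = 0.3193 × 1.090 = 0.3481 d⁻¹.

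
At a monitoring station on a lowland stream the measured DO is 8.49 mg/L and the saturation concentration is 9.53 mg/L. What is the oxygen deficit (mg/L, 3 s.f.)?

D ≈ 1.04 mg/L

D = C_s − C = 9.53 − 8.49 = 1.04 mg/L.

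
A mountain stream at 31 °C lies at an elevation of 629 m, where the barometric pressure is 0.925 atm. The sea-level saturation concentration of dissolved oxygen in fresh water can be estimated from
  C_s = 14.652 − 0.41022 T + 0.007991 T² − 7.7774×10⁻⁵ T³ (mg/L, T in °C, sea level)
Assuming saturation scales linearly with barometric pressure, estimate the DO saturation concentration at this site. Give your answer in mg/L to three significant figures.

C_s ≈ 6.75 mg/L

At sea level: C_s = 14.652 − 0.41022×31 + 0.007991×31² − 7.7774×10⁻⁵×31³ = 7.298 mg/L.
Pressure correction: C_s' = 7.298 × 0.925 = 6.750 mg/L.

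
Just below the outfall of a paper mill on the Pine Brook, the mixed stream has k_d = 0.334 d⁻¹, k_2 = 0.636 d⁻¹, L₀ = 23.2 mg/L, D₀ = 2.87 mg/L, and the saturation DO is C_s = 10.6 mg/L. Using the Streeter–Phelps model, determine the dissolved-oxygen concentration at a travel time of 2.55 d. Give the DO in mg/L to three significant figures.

DO ≈ 4.15 mg/L

k_d L₀/(k_2−k_d) = 0.334×23.2/(0.636−0.334) = 7.749/0.3020 = 25.66 mg/L.
e^(−k_d t) = e^(−0.334×2.550) = 0.4267; e^(−k_2 t) = e^(−0.636×2.550) = 0.1975.
D = 25.66 × (0.4267 − 0.1975) + 2.87 × 0.1975 = 5.879 + 0.5669 = 6.446 mg/L.
DO = C_s − D = 10.6 − 6.446 = 4.154 mg/L.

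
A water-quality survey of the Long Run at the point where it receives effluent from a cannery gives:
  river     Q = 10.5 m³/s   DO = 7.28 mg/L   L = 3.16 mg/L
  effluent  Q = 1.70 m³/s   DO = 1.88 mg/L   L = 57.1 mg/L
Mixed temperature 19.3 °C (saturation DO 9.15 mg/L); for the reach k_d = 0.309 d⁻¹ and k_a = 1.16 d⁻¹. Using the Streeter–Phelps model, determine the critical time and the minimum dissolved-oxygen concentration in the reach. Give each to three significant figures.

Mixed DO = (10.5×7.28 + 1.70×1.88)/(10.5+1.70) = 79.64/12.20 = 6.528 mg/L.
Mixed L₀ = (10.5×3.16 + 1.70×57.1)/(12.20) = 130.2/12.20 = 10.68 mg/L.
Initial deficit D₀ = C_s − DO₀ = 9.15 − 6.528 = 2.622 mg/L.
t_c = (1/0.8510) ln[(1.16/0.309)(1 − 2.622×0.8510/(0.309×10.68))] = 1.175 × ln(1.214) = 0.2283 d.
D_c = (0.309/1.16) × 10.68 × e^(−0.309×0.2283) = 0.2664 × 10.68 × 0.9319 = 2.650 mg/L.
Minimum DO = 9.15 − 2.650 = 6.500 mg/L.

t_c ≈ 0.228 d; minimum DO ≈ 6.50 mg/L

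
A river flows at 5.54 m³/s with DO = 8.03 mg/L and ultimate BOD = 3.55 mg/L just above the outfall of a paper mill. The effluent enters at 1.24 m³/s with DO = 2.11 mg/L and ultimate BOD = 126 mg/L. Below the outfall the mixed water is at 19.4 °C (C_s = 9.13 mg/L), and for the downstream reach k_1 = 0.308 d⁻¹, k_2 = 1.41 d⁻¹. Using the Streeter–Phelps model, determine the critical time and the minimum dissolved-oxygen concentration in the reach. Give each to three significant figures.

Mixed DO = (5.54×8.03 + 1.24×2.11)/(5.54+1.24) = 47.10/6.780 = 6.947 mg/L.
Mixed L₀ = (5.54×3.55 + 1.24×126)/(6.780) = 175.9/6.780 = 25.94 mg/L.
Initial deficit D₀ = C_s − DO₀ = 9.13 − 6.947 = 2.183 mg/L.
t_c = (1/1.102) ln[(1.41/0.308)(1 − 2.183×1.102/(0.308×25.94))] = 0.9074 × ln(3.200) = 1.055 d.
D_c = (0.308/1.41) × 25.94 × e^(−0.308×1.055) = 0.2184 × 25.94 × 0.7225 = 4.095 mg/L.
Minimum DO = 9.13 − 4.095 = 5.035 mg/L.

t_c ≈ 1.06 d; minimum DO ≈ 5.04 mg/L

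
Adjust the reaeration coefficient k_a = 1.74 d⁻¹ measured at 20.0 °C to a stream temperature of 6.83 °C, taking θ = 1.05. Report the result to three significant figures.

k_a ≈ 0.915 d⁻¹

k_a(T₂) = k_a(T₁) · θ^(T₂−T₁) = 1.74 × 1.05^(6.83−20.0)
= 1.74 × 1.05^-13.2 = 1.74 × 0.5259 = 0.9151 d⁻¹.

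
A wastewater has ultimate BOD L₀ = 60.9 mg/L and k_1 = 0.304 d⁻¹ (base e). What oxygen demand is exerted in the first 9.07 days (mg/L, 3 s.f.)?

y_t = L₀(1 − e^(−k_1 t)) = 60.9 × (1 − e^(−0.304×9.07))
= 60.9 × (1 − 0.06346) = 60.9 × 0.9365 = 57.04 mg/L.

y ≈ 57.0 mg/L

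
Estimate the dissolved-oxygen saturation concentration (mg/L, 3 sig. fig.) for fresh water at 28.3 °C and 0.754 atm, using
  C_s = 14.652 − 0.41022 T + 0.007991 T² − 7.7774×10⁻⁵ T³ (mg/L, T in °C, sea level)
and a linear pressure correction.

C_s ≈ 5.79 mg/L

At sea level: C_s = 14.652 − 0.41022×28.3 + 0.007991×28.3² − 7.7774×10⁻⁵×28.3³ = 7.680 mg/L.
Pressure correction: C_s' = 7.680 × 0.754 = 5.791 mg/L.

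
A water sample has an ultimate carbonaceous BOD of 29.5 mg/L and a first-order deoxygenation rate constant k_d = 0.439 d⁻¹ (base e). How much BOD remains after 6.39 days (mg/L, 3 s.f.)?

L ≈ 1.78 mg/L

L_t = L₀ e^(−k_d t) = 29.5 × e^(−0.439×6.39) = 29.5 × 0.06049 = 1.785 mg/L.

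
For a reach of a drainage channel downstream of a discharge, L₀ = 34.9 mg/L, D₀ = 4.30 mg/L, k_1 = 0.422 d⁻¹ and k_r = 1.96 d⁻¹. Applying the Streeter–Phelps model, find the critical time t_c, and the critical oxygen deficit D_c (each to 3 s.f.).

With k_r/k_1 = 4.645 and 1 − D₀(k_r−k_1)/(k_1 L₀) = 0.5510,
t_c = ln(4.645 × 0.5510) / (1.96 − 0.422) = ln(2.559) / 1.538 = 0.9396/1.538 = 0.6109 d.
D_c = (k_1/k_r) L₀ e^(−k_1 t_c) = (0.422/1.96) × 34.9 × e^(−0.422×0.6109) = 0.2153 × 34.9 × 0.7727 = 5.807 mg/L.

t_c ≈ 0.611 d; D_c ≈ 5.81 mg/L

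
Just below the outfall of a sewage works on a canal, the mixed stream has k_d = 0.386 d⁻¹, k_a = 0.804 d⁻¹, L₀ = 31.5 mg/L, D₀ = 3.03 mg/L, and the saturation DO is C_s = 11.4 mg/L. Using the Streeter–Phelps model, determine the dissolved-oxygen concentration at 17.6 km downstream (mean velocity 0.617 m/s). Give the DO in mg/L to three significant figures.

DO ≈ 5.78 mg/L

Travel time t = x/v = 17.6 km / (0.617 m/s) = 17600 m / 0.617 m/s = 28530 s = 0.3302 d.
k_d L₀/(k_a−k_d) = 0.386×31.5/(0.804−0.386) = 12.16/0.4180 = 29.09 mg/L.
e^(−k_d t) = e^(−0.386×0.3302) = 0.8803; e^(−k_a t) = e^(−0.804×0.3302) = 0.7669.
D = 29.09 × (0.8803 − 0.7669) + 3.03 × 0.7669 = 3.301 + 2.324 = 5.625 mg/L.
DO = C_s − D = 11.4 − 5.625 = 5.775 mg/L.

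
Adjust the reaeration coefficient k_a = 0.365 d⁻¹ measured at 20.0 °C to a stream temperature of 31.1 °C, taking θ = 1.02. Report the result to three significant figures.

k_a(T₂) = k_a(T₁) · θ^(T₂−T₁) = 0.365 × 1.02^(31.1−20.0)
= 0.365 × 1.02^11.1 = 0.365 × 1.246 = 0.4547 d⁻¹.

k_a ≈ 0.455 d⁻¹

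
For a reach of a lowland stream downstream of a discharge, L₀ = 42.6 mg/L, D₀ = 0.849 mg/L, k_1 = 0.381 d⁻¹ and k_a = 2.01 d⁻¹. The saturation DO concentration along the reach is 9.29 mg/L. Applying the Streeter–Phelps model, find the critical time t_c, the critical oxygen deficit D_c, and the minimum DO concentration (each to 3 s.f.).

t_c ≈ 0.966 d; D_c ≈ 5.59 mg/L; min DO ≈ 3.70 mg/L

At the critical point dD/dt = 0, so k_1 L₀ e^(−k_1 t) = k_a D. Substituting D(t) from the Streeter–Phelps equation and solving for t gives
t_c = ln[(k_a/k_1)(1 − D₀(k_a−k_1)/(k_1 L₀))] / (k_a−k_1).
Here k_a−k_1 = 1.629 d⁻¹ and 1 − D₀(k_a−k_1)/(k_1 L₀) = 1 − 0.849×1.629/(0.381×42.6) = 0.9148, so
t_c = ln(5.276 × 0.9148) / 1.629 = 1.574 / 1.629 = 0.9663 d.
L(t_c) = L₀ e^(−k_1 t_c) = 42.6 × 0.6920 = 29.48 mg/L, and at the critical point k_a D_c = k_1 L, so D_c = (0.381/2.01) × 29.48 = 5.588 mg/L.
Minimum DO = C_s − D_c = 9.29 − 5.588 = 3.702 mg/L.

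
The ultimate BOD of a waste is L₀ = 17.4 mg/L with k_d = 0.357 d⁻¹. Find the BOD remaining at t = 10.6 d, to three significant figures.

L ≈ 0.395 mg/L

L_t = L₀ e^(−k_d t) = 17.4 × e^(−0.357×10.6) = 17.4 × 0.02273 = 0.3955 mg/L.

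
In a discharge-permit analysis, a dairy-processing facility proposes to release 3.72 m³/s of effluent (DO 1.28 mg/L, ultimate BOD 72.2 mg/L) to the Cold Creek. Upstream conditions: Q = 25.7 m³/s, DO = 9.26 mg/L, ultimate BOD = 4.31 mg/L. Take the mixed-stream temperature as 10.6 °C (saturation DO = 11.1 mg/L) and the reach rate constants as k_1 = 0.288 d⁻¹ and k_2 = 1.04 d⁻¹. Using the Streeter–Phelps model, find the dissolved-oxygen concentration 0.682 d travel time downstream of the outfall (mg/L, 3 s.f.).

Mixed DO = (25.7×9.26 + 3.72×1.28)/(25.7+3.72) = 242.7/29.42 = 8.251 mg/L.
Mixed L₀ = (25.7×4.31 + 3.72×72.2)/(29.42) = 379.4/29.42 = 12.89 mg/L.
Initial deficit D₀ = C_s − DO₀ = 11.1 − 8.251 = 2.849 mg/L.
D(0.682) = [0.288×12.89/(1.04−0.288)](e^(−0.288×0.682) − e^(−1.04×0.682)) + 2.849 e^(−1.04×0.682)
= 4.938 × (0.8217 − 0.4920) + 2.849 × 0.4920 = 3.030 mg/L.
DO = 11.1 − 3.030 = 8.070 mg/L.

DO ≈ 8.07 mg/L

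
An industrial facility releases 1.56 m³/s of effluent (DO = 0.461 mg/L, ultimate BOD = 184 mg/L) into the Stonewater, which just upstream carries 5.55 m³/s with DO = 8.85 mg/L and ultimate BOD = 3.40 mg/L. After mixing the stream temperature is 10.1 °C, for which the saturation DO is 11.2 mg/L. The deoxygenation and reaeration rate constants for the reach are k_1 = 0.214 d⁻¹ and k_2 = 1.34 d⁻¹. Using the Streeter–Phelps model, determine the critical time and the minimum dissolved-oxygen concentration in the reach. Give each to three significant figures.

Mixed DO = (5.55×8.85 + 1.56×0.461)/(5.55+1.56) = 49.84/7.110 = 7.009 mg/L.
Mixed L₀ = (5.55×3.40 + 1.56×184)/(7.110) = 305.9/7.110 = 43.03 mg/L.
Initial deficit D₀ = C_s − DO₀ = 11.2 − 7.009 = 4.191 mg/L.
t_c = (1/1.126) ln[(1.34/0.214)(1 − 4.191×1.126/(0.214×43.03))] = 0.8881 × ln(3.053) = 0.9911 d.
D_c = (0.214/1.34) × 43.03 × e^(−0.214×0.9911) = 0.1597 × 43.03 × 0.8089 = 5.558 mg/L.
Minimum DO = 11.2 − 5.558 = 5.642 mg/L.

t_c ≈ 0.991 d; minimum DO ≈ 5.64 mg/L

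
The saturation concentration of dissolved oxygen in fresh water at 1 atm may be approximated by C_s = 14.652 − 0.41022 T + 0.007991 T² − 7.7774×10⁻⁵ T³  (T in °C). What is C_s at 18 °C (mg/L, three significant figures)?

C_s ≈ 9.40 mg/L

C_s = 14.652 − 0.41022×18 + 0.007991×18² − 7.7774×10⁻⁵×18³ = 9.404 mg/L.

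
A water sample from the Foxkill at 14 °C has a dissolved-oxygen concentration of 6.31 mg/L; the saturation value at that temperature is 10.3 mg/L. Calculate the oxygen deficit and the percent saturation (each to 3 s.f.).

D ≈ 3.99 mg/L; 61.3 % saturation

D = C_s − C = 10.3 − 6.31 = 3.99 mg/L.
% saturation = 6.31/10.3 × 100 = 61.3 %.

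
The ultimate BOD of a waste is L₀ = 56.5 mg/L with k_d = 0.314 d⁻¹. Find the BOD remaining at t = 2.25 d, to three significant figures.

L ≈ 27.9 mg/L

L_t = L₀ e^(−k_d t) = 56.5 × e^(−0.314×2.25) = 56.5 × 0.4934 = 27.88 mg/L.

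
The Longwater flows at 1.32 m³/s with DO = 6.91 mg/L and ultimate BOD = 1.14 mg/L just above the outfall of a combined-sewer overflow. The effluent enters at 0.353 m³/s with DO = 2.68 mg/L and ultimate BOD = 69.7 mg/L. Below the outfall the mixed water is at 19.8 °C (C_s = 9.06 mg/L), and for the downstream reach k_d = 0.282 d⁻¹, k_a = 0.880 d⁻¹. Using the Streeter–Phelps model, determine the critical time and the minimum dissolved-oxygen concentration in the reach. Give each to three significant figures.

t_c ≈ 1.01 d; minimum DO ≈ 5.30 mg/L

Mixed DO = (1.32×6.91 + 0.353×2.68)/(1.32+0.353) = 10.07/1.673 = 6.017 mg/L.
Mixed L₀ = (1.32×1.14 + 0.353×69.7)/(1.673) = 26.11/1.673 = 15.61 mg/L.
Initial deficit D₀ = C_s − DO₀ = 9.06 − 6.017 = 3.043 mg/L.
t_c = (1/0.5980) ln[(0.880/0.282)(1 − 3.043×0.5980/(0.282×15.61))] = 1.672 × ln(1.830) = 1.011 d.
D_c = (0.282/0.880) × 15.61 × e^(−0.282×1.011) = 0.3205 × 15.61 × 0.7519 = 3.760 mg/L.
Minimum DO = 9.06 − 3.760 = 5.300 mg/L.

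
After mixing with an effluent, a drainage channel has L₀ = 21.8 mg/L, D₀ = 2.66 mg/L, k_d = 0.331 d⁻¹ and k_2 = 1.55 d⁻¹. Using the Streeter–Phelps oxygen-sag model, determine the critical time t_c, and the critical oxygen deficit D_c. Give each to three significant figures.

t_c = [1/(k_2−k_d)] ln[(k_2/k_d)(1 − D₀(k_2−k_d)/(k_d L₀))]
= [1/(1.55−0.331)] ln[(1.55/0.331)(1 − 2.66×1.219/(0.331×21.8))]
= (1/1.219) ln[4.683 × 0.5506] = 0.8203 × ln(2.578) = 0.8203 × 0.9472 = 0.7770 d.
D_c = (k_d/k_2) L₀ e^(−k_d t_c) = (0.331/1.55) × 21.8 × e^(−0.331×0.7770) = 0.2135 × 21.8 × 0.7732 = 3.600 mg/L.

t_c ≈ 0.777 d; D_c ≈ 3.60 mg/L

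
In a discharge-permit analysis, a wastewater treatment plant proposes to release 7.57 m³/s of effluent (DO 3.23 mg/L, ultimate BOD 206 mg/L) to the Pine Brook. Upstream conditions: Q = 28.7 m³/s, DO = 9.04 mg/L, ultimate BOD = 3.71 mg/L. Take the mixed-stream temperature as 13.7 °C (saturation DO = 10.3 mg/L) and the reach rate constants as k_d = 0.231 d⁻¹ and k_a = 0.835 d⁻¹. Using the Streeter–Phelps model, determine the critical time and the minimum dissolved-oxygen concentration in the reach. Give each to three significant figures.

Mixed DO = (28.7×9.04 + 7.57×3.23)/(28.7+7.57) = 283.9/36.27 = 7.827 mg/L.
Mixed L₀ = (28.7×3.71 + 7.57×206)/(36.27) = 1666/36.27 = 45.93 mg/L.
Initial deficit D₀ = C_s − DO₀ = 10.3 − 7.827 = 2.473 mg/L.
t_c = (1/0.6040) ln[(0.835/0.231)(1 − 2.473×0.6040/(0.231×45.93))] = 1.656 × ln(3.106) = 1.876 d.
D_c = (0.231/0.835) × 45.93 × e^(−0.231×1.876) = 0.2766 × 45.93 × 0.6483 = 8.237 mg/L.
Minimum DO = 10.3 − 8.237 = 2.063 mg/L.

t_c ≈ 1.88 d; minimum DO ≈ 2.06 mg/L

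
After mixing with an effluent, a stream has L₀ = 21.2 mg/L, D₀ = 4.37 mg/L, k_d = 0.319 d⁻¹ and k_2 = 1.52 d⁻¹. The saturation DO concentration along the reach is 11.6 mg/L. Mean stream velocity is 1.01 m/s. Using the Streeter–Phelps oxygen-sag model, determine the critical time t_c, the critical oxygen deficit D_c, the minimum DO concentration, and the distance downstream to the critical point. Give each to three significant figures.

t_c ≈ 0.0540 d; D_c ≈ 4.37 mg/L; min DO ≈ 7.23 mg/L; x_c ≈ 4.71 km

With k_2/k_d = 4.765 and 1 − D₀(k_2−k_d)/(k_d L₀) = 0.2239,
t_c = ln(4.765 × 0.2239) / (1.52 − 0.319) = ln(1.067) / 1.201 = 0.06488/1.201 = 0.05402 d.
D_c = (k_d/k_2) L₀ e^(−k_d t_c) = (0.319/1.52) × 21.2 × e^(−0.319×0.05402) = 0.2099 × 21.2 × 0.9829 = 4.373 mg/L.
Minimum DO = C_s − D_c = 11.6 − 4.373 = 7.227 mg/L.
x_c = v t_c = 1.01 m/s × 0.05402 d × 86400 s/d = 4714 m ≈ 4.71 km.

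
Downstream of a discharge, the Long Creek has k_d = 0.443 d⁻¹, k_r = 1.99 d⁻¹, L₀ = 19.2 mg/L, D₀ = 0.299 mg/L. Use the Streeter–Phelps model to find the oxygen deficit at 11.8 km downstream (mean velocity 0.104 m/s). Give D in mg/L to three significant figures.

Travel time t = x/v = 11.8 km / (0.104 m/s) = 11800 m / 0.104 m/s = 113500 s = 1.313 d.
k_d L₀/(k_r−k_d) = 0.443×19.2/(1.99−0.443) = 8.506/1.547 = 5.498 mg/L.
e^(−k_d t) = e^(−0.443×1.313) = 0.5589; e^(−k_r t) = e^(−1.99×1.313) = 0.07329.
D = 5.498 × (0.5589 − 0.07329) + 0.299 × 0.07329 = 2.670 + 0.02191 = 2.692 mg/L.

D ≈ 2.69 mg/L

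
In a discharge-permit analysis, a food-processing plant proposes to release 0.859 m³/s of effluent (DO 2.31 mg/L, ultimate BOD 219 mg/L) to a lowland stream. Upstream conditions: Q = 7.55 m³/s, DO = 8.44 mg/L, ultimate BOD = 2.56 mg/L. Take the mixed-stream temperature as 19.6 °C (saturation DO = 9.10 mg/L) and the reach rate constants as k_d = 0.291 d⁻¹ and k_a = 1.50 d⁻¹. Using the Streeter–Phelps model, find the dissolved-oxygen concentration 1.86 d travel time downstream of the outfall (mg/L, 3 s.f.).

DO ≈ 5.93 mg/L

Mixed DO = (7.55×8.44 + 0.859×2.31)/(7.55+0.859) = 65.71/8.409 = 7.814 mg/L.
Mixed L₀ = (7.55×2.56 + 0.859×219)/(8.409) = 207.4/8.409 = 24.67 mg/L.
Initial deficit D₀ = C_s − DO₀ = 9.10 − 7.814 = 1.286 mg/L.
D(1.86) = [0.291×24.67/(1.50−0.291)](e^(−0.291×1.86) − e^(−1.50×1.86)) + 1.286 e^(−1.50×1.86)
= 5.938 × (0.5820 − 0.06142) + 1.286 × 0.06142 = 3.170 mg/L.
DO = 9.10 − 3.170 = 5.930 mg/L.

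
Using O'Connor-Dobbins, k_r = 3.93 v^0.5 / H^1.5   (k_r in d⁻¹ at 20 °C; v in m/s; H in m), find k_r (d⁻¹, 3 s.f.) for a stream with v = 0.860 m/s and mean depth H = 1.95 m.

k_r = 3.93 × 0.860^0.5 / 1.95^1.5 = 3.93 × 0.9274 / 2.723 = 1.338 d⁻¹.

k_r ≈ 1.34 d⁻¹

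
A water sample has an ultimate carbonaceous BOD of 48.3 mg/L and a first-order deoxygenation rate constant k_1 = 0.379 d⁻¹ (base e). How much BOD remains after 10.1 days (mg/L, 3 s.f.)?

L_t = L₀ e^(−k_1 t) = 48.3 × e^(−0.379×10.1) = 48.3 × 0.02176 = 1.051 mg/L.

L ≈ 1.05 mg/L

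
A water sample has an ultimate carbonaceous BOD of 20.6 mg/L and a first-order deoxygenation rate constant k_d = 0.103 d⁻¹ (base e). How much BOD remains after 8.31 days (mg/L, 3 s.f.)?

L_t = L₀ e^(−k_d t) = 20.6 × e^(−0.103×8.31) = 20.6 × 0.4249 = 8.753 mg/L.

L ≈ 8.75 mg/L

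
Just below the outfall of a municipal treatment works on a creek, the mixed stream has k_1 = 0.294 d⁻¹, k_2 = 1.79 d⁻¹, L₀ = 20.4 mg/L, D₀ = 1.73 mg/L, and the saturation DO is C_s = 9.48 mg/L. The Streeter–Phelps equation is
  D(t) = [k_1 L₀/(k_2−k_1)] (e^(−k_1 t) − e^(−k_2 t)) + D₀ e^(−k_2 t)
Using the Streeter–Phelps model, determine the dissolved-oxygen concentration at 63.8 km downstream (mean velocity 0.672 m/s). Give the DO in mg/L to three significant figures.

Travel time t = x/v = 63.8 km / (0.672 m/s) = 63800 m / 0.672 m/s = 94940 s = 1.099 d.
k_1 L₀/(k_2−k_1) = 0.294×20.4/(1.79−0.294) = 5.998/1.496 = 4.009 mg/L.
e^(−k_1 t) = e^(−0.294×1.099) = 0.7239; e^(−k_2 t) = e^(−1.79×1.099) = 0.1399.
D = 4.009 × (0.7239 − 0.1399) + 1.73 × 0.1399 = 2.341 + 0.2420 = 2.583 mg/L.
DO = C_s − D = 9.48 − 2.583 = 6.897 mg/L.

DO ≈ 6.90 mg/L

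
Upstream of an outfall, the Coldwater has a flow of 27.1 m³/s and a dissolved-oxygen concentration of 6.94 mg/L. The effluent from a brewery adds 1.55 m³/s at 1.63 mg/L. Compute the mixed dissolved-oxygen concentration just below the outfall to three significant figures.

Flow-weighted mixing: C = (Q_r C_r + Q_w C_w)/(Q_r + Q_w)
= (27.1×6.94 + 1.55×1.63)/(27.1 + 1.55) = 190.6/28.65 = 6.653 mg/L.

6.65 mg/L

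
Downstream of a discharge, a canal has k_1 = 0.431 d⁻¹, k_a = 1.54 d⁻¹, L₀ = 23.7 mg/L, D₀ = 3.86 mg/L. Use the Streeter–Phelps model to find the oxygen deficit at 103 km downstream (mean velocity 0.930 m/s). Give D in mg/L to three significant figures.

Travel time t = x/v = 103 km / (0.930 m/s) = 103000 m / 0.930 m/s = 110800 s = 1.282 d.
k_1 L₀/(k_a−k_1) = 0.431×23.7/(1.54−0.431) = 10.21/1.109 = 9.211 mg/L.
e^(−k_1 t) = e^(−0.431×1.282) = 0.5755; e^(−k_a t) = e^(−1.54×1.282) = 0.1389.
D = 9.211 × (0.5755 − 0.1389) + 3.86 × 0.1389 = 4.022 + 0.5361 = 4.558 mg/L.

D ≈ 4.56 mg/L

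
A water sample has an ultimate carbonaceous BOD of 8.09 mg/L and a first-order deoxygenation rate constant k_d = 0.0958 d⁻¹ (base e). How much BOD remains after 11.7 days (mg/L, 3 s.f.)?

L ≈ 2.64 mg/L

L_t = L₀ e^(−k_d t) = 8.09 × e^(−0.0958×11.7) = 8.09 × 0.3260 = 2.637 mg/L.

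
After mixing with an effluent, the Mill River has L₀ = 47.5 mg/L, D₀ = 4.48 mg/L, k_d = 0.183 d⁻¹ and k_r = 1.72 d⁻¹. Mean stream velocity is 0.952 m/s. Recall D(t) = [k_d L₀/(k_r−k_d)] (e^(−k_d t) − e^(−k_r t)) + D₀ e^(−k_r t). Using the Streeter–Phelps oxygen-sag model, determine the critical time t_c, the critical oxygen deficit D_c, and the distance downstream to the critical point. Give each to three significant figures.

With k_r/k_d = 9.399 and 1 − D₀(k_r−k_d)/(k_d L₀) = 0.2079,
t_c = ln(9.399 × 0.2079) / (1.72 − 0.183) = ln(1.954) / 1.537 = 0.6697/1.537 = 0.4357 d.
D_c = (k_d/k_r) L₀ e^(−k_d t_c) = (0.183/1.72) × 47.5 × e^(−0.183×0.4357) = 0.1064 × 47.5 × 0.9234 = 4.666 mg/L.
x_c = v t_c = 0.952 m/s × 0.4357 d × 86400 s/d = 35840 m ≈ 35.8 km.

t_c ≈ 0.436 d; D_c ≈ 4.67 mg/L; x_c ≈ 35.8 km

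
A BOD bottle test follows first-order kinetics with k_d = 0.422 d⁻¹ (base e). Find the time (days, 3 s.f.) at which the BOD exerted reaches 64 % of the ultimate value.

t ≈ 2.42 d

y/L₀ = 1 − e^(−k_d t) = 0.64 ⇒ e^(−k_d t) = 0.360
t = −ln(0.360) / 0.422 = 1.022 / 0.422 = 2.421 d.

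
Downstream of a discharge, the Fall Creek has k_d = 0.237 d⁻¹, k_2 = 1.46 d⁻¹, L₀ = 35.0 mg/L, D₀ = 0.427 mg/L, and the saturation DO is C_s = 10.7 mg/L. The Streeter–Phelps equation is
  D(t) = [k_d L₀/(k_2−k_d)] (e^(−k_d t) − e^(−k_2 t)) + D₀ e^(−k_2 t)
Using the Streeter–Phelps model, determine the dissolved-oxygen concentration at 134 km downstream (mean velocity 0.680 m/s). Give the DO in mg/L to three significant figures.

Travel time t = x/v = 134 km / (0.680 m/s) = 134000 m / 0.680 m/s = 197100 s = 2.281 d.
k_d L₀/(k_2−k_d) = 0.237×35.0/(1.46−0.237) = 8.295/1.223 = 6.783 mg/L.
e^(−k_d t) = e^(−0.237×2.281) = 0.5824; e^(−k_2 t) = e^(−1.46×2.281) = 0.03580.
D = 6.783 × (0.5824 − 0.03580) + 0.427 × 0.03580 = 3.708 + 0.01528 = 3.723 mg/L.
DO = C_s − D = 10.7 − 3.723 = 6.977 mg/L.

DO ≈ 6.98 mg/L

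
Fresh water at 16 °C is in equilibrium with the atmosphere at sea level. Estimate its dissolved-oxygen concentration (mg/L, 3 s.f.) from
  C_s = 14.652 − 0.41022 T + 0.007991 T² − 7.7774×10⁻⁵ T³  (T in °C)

C_s = 14.652 − 0.41022×16 + 0.007991×16² − 7.7774×10⁻⁵×16³ = 9.816 mg/L.

C_s ≈ 9.82 mg/L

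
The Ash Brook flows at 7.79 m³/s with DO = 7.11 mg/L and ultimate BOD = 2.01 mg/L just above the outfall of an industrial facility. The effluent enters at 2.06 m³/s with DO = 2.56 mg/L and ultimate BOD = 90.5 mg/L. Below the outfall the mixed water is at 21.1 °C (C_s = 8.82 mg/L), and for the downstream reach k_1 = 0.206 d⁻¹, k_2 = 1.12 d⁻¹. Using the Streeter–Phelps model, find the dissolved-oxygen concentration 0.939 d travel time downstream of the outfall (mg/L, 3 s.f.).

Mixed DO = (7.79×7.11 + 2.06×2.56)/(7.79+2.06) = 60.66/9.850 = 6.158 mg/L.
Mixed L₀ = (7.79×2.01 + 2.06×90.5)/(9.850) = 202.1/9.850 = 20.52 mg/L.
Initial deficit D₀ = C_s − DO₀ = 8.82 − 6.158 = 2.662 mg/L.
D(0.939) = [0.206×20.52/(1.12−0.206)](e^(−0.206×0.939) − e^(−1.12×0.939)) + 2.662 e^(−1.12×0.939)
= 4.624 × (0.8241 − 0.3494) + 2.662 × 0.3494 = 3.125 mg/L.
DO = 8.82 − 3.125 = 5.695 mg/L.

DO ≈ 5.69 mg/L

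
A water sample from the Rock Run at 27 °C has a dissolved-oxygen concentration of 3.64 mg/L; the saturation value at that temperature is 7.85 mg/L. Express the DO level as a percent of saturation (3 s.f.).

% saturation = C/C_s × 100 = 3.64/7.85 × 100 = 46.4 %.

46.4 % saturation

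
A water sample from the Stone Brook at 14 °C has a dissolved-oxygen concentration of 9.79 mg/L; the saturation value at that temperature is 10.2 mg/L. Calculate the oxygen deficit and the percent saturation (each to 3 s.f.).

D ≈ 0.410 mg/L; 96.0 % saturation

D = C_s − C = 10.2 − 9.79 = 0.410 mg/L.
% saturation = 9.79/10.2 × 100 = 96.0 %.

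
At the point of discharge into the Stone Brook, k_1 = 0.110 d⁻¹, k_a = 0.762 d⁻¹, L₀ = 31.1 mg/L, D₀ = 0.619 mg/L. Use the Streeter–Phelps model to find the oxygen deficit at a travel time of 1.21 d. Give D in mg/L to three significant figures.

k_1 L₀/(k_a−k_1) = 0.110×31.1/(0.762−0.110) = 3.421/0.6520 = 5.247 mg/L.
e^(−k_1 t) = e^(−0.110×1.210) = 0.8754; e^(−k_a t) = e^(−0.762×1.210) = 0.3977.
D = 5.247 × (0.8754 − 0.3977) + 0.619 × 0.3977 = 2.506 + 0.2462 = 2.752 mg/L.

D ≈ 2.75 mg/L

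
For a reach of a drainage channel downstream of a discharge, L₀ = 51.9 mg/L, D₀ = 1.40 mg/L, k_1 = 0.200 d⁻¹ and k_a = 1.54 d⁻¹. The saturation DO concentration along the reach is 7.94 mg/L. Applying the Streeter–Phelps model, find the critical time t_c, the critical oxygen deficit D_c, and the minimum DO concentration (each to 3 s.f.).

t_c = [1/(k_a−k_1)] ln[(k_a/k_1)(1 − D₀(k_a−k_1)/(k_1 L₀))]
= [1/(1.54−0.200)] ln[(1.54/0.200)(1 − 1.40×1.340/(0.200×51.9))]
= (1/1.340) ln[7.700 × 0.8193] = 0.7463 × ln(6.308) = 0.7463 × 1.842 = 1.375 d.
D_c = (k_1/k_a) L₀ e^(−k_1 t_c) = (0.200/1.54) × 51.9 × e^(−0.200×1.375) = 0.1299 × 51.9 × 0.7596 = 5.120 mg/L.
Minimum DO = C_s − D_c = 7.94 − 5.120 = 2.820 mg/L.

t_c ≈ 1.37 d; D_c ≈ 5.12 mg/L; min DO ≈ 2.82 mg/L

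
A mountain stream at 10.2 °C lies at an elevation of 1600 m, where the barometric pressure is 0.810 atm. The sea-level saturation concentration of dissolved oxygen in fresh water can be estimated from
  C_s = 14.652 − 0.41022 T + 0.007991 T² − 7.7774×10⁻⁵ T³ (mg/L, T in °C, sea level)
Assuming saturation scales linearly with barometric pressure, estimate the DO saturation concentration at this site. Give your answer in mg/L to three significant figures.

At sea level: C_s = 14.652 − 0.41022×10.2 + 0.007991×10.2² − 7.7774×10⁻⁵×10.2³ = 11.22 mg/L.
Pressure correction: C_s' = 11.22 × 0.810 = 9.085 mg/L.

C_s ≈ 9.09 mg/L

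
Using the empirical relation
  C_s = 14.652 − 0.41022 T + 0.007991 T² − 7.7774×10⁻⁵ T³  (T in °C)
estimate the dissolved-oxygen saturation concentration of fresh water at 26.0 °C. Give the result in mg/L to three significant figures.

C_s ≈ 8.02 mg/L

C_s = 14.652 − 0.41022×26.0 + 0.007991×26.0² − 7.7774×10⁻⁵×26.0³ = 8.021 mg/L.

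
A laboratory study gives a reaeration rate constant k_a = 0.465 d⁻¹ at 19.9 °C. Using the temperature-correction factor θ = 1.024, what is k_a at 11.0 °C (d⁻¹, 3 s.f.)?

k_a ≈ 0.377 d⁻¹

k_a(T₂) = k_a(T₁) · θ^(T₂−T₁) = 0.465 × 1.024^(11.0−19.9)
= 0.465 × 1.024^-8.90 = 0.465 × 0.8097 = 0.3765 d⁻¹.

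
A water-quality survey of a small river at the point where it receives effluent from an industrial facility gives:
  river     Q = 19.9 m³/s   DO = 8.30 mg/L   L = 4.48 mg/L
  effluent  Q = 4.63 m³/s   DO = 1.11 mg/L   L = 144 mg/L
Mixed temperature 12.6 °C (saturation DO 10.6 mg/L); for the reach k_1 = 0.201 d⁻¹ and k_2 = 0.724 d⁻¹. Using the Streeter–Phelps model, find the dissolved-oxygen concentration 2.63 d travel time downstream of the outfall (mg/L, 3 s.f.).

Mixed DO = (19.9×8.30 + 4.63×1.11)/(19.9+4.63) = 170.3/24.53 = 6.943 mg/L.
Mixed L₀ = (19.9×4.48 + 4.63×144)/(24.53) = 755.9/24.53 = 30.81 mg/L.
Initial deficit D₀ = C_s − DO₀ = 10.6 − 6.943 = 3.657 mg/L.
D(2.63) = [0.201×30.81/(0.724−0.201)](e^(−0.201×2.63) − e^(−0.724×2.63)) + 3.657 e^(−0.724×2.63)
= 11.84 × (0.5894 − 0.1490) + 3.657 × 0.1490 = 5.761 mg/L.
DO = 10.6 − 5.761 = 4.839 mg/L.

DO ≈ 4.84 mg/L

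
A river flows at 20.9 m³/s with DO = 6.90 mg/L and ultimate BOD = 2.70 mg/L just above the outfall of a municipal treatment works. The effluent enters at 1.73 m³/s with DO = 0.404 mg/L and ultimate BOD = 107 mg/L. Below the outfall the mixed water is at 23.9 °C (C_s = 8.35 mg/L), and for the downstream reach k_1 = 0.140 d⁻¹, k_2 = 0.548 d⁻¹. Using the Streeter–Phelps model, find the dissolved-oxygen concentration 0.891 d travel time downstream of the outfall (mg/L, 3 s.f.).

Mixed DO = (20.9×6.90 + 1.73×0.404)/(20.9+1.73) = 144.9/22.63 = 6.403 mg/L.
Mixed L₀ = (20.9×2.70 + 1.73×107)/(22.63) = 241.5/22.63 = 10.67 mg/L.
Initial deficit D₀ = C_s − DO₀ = 8.35 − 6.403 = 1.947 mg/L.
D(0.891) = [0.140×10.67/(0.548−0.140)](e^(−0.140×0.891) − e^(−0.548×0.891)) + 1.947 e^(−0.548×0.891)
= 3.662 × (0.8827 − 0.6137) + 1.947 × 0.6137 = 2.180 mg/L.
DO = 8.35 − 2.180 = 6.170 mg/L.

DO ≈ 6.17 mg/L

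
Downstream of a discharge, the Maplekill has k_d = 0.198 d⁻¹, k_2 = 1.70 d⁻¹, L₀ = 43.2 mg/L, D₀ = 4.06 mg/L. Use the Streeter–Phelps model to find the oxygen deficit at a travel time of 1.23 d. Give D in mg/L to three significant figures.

D ≈ 4.26 mg/L

k_d L₀/(k_2−k_d) = 0.198×43.2/(1.70−0.198) = 8.554/1.502 = 5.695 mg/L.
e^(−k_d t) = e^(−0.198×1.230) = 0.7838; e^(−k_2 t) = e^(−1.70×1.230) = 0.1236.
D = 5.695 × (0.7838 − 0.1236) + 4.06 × 0.1236 = 3.760 + 0.5017 = 4.262 mg/L.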